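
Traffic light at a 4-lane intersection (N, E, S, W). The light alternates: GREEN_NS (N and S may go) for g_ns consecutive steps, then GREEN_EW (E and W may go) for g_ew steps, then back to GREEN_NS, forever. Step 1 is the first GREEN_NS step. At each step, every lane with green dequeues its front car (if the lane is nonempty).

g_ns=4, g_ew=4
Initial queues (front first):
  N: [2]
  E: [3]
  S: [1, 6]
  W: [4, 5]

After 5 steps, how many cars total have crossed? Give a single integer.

Answer: 5

Derivation:
Step 1 [NS]: N:car2-GO,E:wait,S:car1-GO,W:wait | queues: N=0 E=1 S=1 W=2
Step 2 [NS]: N:empty,E:wait,S:car6-GO,W:wait | queues: N=0 E=1 S=0 W=2
Step 3 [NS]: N:empty,E:wait,S:empty,W:wait | queues: N=0 E=1 S=0 W=2
Step 4 [NS]: N:empty,E:wait,S:empty,W:wait | queues: N=0 E=1 S=0 W=2
Step 5 [EW]: N:wait,E:car3-GO,S:wait,W:car4-GO | queues: N=0 E=0 S=0 W=1
Cars crossed by step 5: 5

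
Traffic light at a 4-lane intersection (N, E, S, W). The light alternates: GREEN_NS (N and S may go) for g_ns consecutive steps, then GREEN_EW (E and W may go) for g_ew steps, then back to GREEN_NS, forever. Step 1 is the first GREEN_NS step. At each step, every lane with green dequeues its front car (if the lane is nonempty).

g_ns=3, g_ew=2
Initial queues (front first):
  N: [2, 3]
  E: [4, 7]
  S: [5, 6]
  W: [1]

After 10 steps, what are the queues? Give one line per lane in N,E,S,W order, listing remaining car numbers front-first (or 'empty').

Step 1 [NS]: N:car2-GO,E:wait,S:car5-GO,W:wait | queues: N=1 E=2 S=1 W=1
Step 2 [NS]: N:car3-GO,E:wait,S:car6-GO,W:wait | queues: N=0 E=2 S=0 W=1
Step 3 [NS]: N:empty,E:wait,S:empty,W:wait | queues: N=0 E=2 S=0 W=1
Step 4 [EW]: N:wait,E:car4-GO,S:wait,W:car1-GO | queues: N=0 E=1 S=0 W=0
Step 5 [EW]: N:wait,E:car7-GO,S:wait,W:empty | queues: N=0 E=0 S=0 W=0

N: empty
E: empty
S: empty
W: empty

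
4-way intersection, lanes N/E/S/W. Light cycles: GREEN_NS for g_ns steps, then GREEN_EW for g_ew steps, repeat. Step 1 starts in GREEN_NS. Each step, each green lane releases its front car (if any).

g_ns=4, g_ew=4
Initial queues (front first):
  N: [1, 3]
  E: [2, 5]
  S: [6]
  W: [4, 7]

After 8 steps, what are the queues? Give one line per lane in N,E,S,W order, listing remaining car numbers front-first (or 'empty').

Step 1 [NS]: N:car1-GO,E:wait,S:car6-GO,W:wait | queues: N=1 E=2 S=0 W=2
Step 2 [NS]: N:car3-GO,E:wait,S:empty,W:wait | queues: N=0 E=2 S=0 W=2
Step 3 [NS]: N:empty,E:wait,S:empty,W:wait | queues: N=0 E=2 S=0 W=2
Step 4 [NS]: N:empty,E:wait,S:empty,W:wait | queues: N=0 E=2 S=0 W=2
Step 5 [EW]: N:wait,E:car2-GO,S:wait,W:car4-GO | queues: N=0 E=1 S=0 W=1
Step 6 [EW]: N:wait,E:car5-GO,S:wait,W:car7-GO | queues: N=0 E=0 S=0 W=0

N: empty
E: empty
S: empty
W: empty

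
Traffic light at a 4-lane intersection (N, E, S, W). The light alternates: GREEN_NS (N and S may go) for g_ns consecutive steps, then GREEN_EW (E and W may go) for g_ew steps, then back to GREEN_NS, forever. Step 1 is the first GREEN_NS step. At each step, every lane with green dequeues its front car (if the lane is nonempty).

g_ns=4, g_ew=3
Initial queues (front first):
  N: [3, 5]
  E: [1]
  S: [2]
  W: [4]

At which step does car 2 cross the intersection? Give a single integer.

Step 1 [NS]: N:car3-GO,E:wait,S:car2-GO,W:wait | queues: N=1 E=1 S=0 W=1
Step 2 [NS]: N:car5-GO,E:wait,S:empty,W:wait | queues: N=0 E=1 S=0 W=1
Step 3 [NS]: N:empty,E:wait,S:empty,W:wait | queues: N=0 E=1 S=0 W=1
Step 4 [NS]: N:empty,E:wait,S:empty,W:wait | queues: N=0 E=1 S=0 W=1
Step 5 [EW]: N:wait,E:car1-GO,S:wait,W:car4-GO | queues: N=0 E=0 S=0 W=0
Car 2 crosses at step 1

1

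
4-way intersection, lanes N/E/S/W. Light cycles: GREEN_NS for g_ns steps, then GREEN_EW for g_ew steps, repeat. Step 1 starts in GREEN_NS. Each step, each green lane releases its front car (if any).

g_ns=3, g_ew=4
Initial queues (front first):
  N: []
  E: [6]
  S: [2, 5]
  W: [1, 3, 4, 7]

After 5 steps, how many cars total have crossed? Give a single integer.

Answer: 5

Derivation:
Step 1 [NS]: N:empty,E:wait,S:car2-GO,W:wait | queues: N=0 E=1 S=1 W=4
Step 2 [NS]: N:empty,E:wait,S:car5-GO,W:wait | queues: N=0 E=1 S=0 W=4
Step 3 [NS]: N:empty,E:wait,S:empty,W:wait | queues: N=0 E=1 S=0 W=4
Step 4 [EW]: N:wait,E:car6-GO,S:wait,W:car1-GO | queues: N=0 E=0 S=0 W=3
Step 5 [EW]: N:wait,E:empty,S:wait,W:car3-GO | queues: N=0 E=0 S=0 W=2
Cars crossed by step 5: 5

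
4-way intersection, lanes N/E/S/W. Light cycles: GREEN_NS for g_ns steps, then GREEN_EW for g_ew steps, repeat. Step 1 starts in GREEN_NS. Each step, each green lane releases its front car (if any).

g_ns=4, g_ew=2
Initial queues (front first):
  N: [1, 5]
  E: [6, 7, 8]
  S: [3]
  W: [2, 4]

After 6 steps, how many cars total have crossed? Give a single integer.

Step 1 [NS]: N:car1-GO,E:wait,S:car3-GO,W:wait | queues: N=1 E=3 S=0 W=2
Step 2 [NS]: N:car5-GO,E:wait,S:empty,W:wait | queues: N=0 E=3 S=0 W=2
Step 3 [NS]: N:empty,E:wait,S:empty,W:wait | queues: N=0 E=3 S=0 W=2
Step 4 [NS]: N:empty,E:wait,S:empty,W:wait | queues: N=0 E=3 S=0 W=2
Step 5 [EW]: N:wait,E:car6-GO,S:wait,W:car2-GO | queues: N=0 E=2 S=0 W=1
Step 6 [EW]: N:wait,E:car7-GO,S:wait,W:car4-GO | queues: N=0 E=1 S=0 W=0
Cars crossed by step 6: 7

Answer: 7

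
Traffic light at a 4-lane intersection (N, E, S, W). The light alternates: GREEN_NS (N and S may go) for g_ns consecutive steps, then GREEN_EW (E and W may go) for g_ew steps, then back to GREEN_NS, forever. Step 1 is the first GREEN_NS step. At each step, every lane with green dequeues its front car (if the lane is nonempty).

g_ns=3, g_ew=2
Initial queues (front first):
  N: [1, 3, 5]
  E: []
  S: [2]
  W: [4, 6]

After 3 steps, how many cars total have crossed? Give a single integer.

Step 1 [NS]: N:car1-GO,E:wait,S:car2-GO,W:wait | queues: N=2 E=0 S=0 W=2
Step 2 [NS]: N:car3-GO,E:wait,S:empty,W:wait | queues: N=1 E=0 S=0 W=2
Step 3 [NS]: N:car5-GO,E:wait,S:empty,W:wait | queues: N=0 E=0 S=0 W=2
Cars crossed by step 3: 4

Answer: 4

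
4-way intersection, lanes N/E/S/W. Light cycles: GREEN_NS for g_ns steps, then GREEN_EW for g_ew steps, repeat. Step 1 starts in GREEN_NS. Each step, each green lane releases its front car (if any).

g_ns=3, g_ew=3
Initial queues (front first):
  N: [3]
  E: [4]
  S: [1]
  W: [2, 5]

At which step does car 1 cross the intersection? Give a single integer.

Step 1 [NS]: N:car3-GO,E:wait,S:car1-GO,W:wait | queues: N=0 E=1 S=0 W=2
Step 2 [NS]: N:empty,E:wait,S:empty,W:wait | queues: N=0 E=1 S=0 W=2
Step 3 [NS]: N:empty,E:wait,S:empty,W:wait | queues: N=0 E=1 S=0 W=2
Step 4 [EW]: N:wait,E:car4-GO,S:wait,W:car2-GO | queues: N=0 E=0 S=0 W=1
Step 5 [EW]: N:wait,E:empty,S:wait,W:car5-GO | queues: N=0 E=0 S=0 W=0
Car 1 crosses at step 1

1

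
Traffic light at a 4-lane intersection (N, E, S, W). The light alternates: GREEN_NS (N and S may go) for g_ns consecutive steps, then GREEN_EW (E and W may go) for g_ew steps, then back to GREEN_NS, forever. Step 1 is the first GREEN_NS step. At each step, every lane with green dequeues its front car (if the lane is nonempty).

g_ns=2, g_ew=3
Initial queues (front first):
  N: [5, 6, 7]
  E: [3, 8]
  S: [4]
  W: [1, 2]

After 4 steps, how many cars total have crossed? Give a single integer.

Step 1 [NS]: N:car5-GO,E:wait,S:car4-GO,W:wait | queues: N=2 E=2 S=0 W=2
Step 2 [NS]: N:car6-GO,E:wait,S:empty,W:wait | queues: N=1 E=2 S=0 W=2
Step 3 [EW]: N:wait,E:car3-GO,S:wait,W:car1-GO | queues: N=1 E=1 S=0 W=1
Step 4 [EW]: N:wait,E:car8-GO,S:wait,W:car2-GO | queues: N=1 E=0 S=0 W=0
Cars crossed by step 4: 7

Answer: 7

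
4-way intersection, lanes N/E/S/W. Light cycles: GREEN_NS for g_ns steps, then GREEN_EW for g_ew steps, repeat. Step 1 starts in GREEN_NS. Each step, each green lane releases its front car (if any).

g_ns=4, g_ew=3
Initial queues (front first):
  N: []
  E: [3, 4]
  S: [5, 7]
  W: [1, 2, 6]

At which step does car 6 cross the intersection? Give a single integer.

Step 1 [NS]: N:empty,E:wait,S:car5-GO,W:wait | queues: N=0 E=2 S=1 W=3
Step 2 [NS]: N:empty,E:wait,S:car7-GO,W:wait | queues: N=0 E=2 S=0 W=3
Step 3 [NS]: N:empty,E:wait,S:empty,W:wait | queues: N=0 E=2 S=0 W=3
Step 4 [NS]: N:empty,E:wait,S:empty,W:wait | queues: N=0 E=2 S=0 W=3
Step 5 [EW]: N:wait,E:car3-GO,S:wait,W:car1-GO | queues: N=0 E=1 S=0 W=2
Step 6 [EW]: N:wait,E:car4-GO,S:wait,W:car2-GO | queues: N=0 E=0 S=0 W=1
Step 7 [EW]: N:wait,E:empty,S:wait,W:car6-GO | queues: N=0 E=0 S=0 W=0
Car 6 crosses at step 7

7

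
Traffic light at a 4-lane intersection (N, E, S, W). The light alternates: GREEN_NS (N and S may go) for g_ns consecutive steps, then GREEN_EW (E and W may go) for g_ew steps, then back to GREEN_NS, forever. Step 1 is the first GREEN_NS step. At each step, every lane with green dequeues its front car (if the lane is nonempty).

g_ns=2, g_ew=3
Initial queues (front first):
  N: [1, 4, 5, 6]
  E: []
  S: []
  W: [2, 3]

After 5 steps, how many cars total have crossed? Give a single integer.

Answer: 4

Derivation:
Step 1 [NS]: N:car1-GO,E:wait,S:empty,W:wait | queues: N=3 E=0 S=0 W=2
Step 2 [NS]: N:car4-GO,E:wait,S:empty,W:wait | queues: N=2 E=0 S=0 W=2
Step 3 [EW]: N:wait,E:empty,S:wait,W:car2-GO | queues: N=2 E=0 S=0 W=1
Step 4 [EW]: N:wait,E:empty,S:wait,W:car3-GO | queues: N=2 E=0 S=0 W=0
Step 5 [EW]: N:wait,E:empty,S:wait,W:empty | queues: N=2 E=0 S=0 W=0
Cars crossed by step 5: 4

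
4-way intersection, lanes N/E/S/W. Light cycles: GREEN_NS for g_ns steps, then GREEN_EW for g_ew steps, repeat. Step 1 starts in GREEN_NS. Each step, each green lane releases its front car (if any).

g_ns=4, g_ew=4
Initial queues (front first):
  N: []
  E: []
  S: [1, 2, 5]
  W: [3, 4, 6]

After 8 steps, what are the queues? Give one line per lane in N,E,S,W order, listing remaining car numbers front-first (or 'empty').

Step 1 [NS]: N:empty,E:wait,S:car1-GO,W:wait | queues: N=0 E=0 S=2 W=3
Step 2 [NS]: N:empty,E:wait,S:car2-GO,W:wait | queues: N=0 E=0 S=1 W=3
Step 3 [NS]: N:empty,E:wait,S:car5-GO,W:wait | queues: N=0 E=0 S=0 W=3
Step 4 [NS]: N:empty,E:wait,S:empty,W:wait | queues: N=0 E=0 S=0 W=3
Step 5 [EW]: N:wait,E:empty,S:wait,W:car3-GO | queues: N=0 E=0 S=0 W=2
Step 6 [EW]: N:wait,E:empty,S:wait,W:car4-GO | queues: N=0 E=0 S=0 W=1
Step 7 [EW]: N:wait,E:empty,S:wait,W:car6-GO | queues: N=0 E=0 S=0 W=0

N: empty
E: empty
S: empty
W: empty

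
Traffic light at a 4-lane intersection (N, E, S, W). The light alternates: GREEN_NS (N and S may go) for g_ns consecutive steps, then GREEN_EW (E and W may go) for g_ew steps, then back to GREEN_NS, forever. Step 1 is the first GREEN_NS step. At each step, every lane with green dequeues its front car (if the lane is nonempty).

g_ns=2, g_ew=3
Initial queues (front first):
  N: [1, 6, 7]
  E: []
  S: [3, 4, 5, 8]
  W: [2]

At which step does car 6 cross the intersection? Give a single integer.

Step 1 [NS]: N:car1-GO,E:wait,S:car3-GO,W:wait | queues: N=2 E=0 S=3 W=1
Step 2 [NS]: N:car6-GO,E:wait,S:car4-GO,W:wait | queues: N=1 E=0 S=2 W=1
Step 3 [EW]: N:wait,E:empty,S:wait,W:car2-GO | queues: N=1 E=0 S=2 W=0
Step 4 [EW]: N:wait,E:empty,S:wait,W:empty | queues: N=1 E=0 S=2 W=0
Step 5 [EW]: N:wait,E:empty,S:wait,W:empty | queues: N=1 E=0 S=2 W=0
Step 6 [NS]: N:car7-GO,E:wait,S:car5-GO,W:wait | queues: N=0 E=0 S=1 W=0
Step 7 [NS]: N:empty,E:wait,S:car8-GO,W:wait | queues: N=0 E=0 S=0 W=0
Car 6 crosses at step 2

2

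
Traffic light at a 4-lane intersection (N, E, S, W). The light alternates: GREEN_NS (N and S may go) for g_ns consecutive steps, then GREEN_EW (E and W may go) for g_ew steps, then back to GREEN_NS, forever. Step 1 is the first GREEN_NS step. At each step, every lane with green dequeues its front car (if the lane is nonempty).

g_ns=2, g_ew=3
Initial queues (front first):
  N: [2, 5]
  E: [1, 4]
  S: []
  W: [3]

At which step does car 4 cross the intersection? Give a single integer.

Step 1 [NS]: N:car2-GO,E:wait,S:empty,W:wait | queues: N=1 E=2 S=0 W=1
Step 2 [NS]: N:car5-GO,E:wait,S:empty,W:wait | queues: N=0 E=2 S=0 W=1
Step 3 [EW]: N:wait,E:car1-GO,S:wait,W:car3-GO | queues: N=0 E=1 S=0 W=0
Step 4 [EW]: N:wait,E:car4-GO,S:wait,W:empty | queues: N=0 E=0 S=0 W=0
Car 4 crosses at step 4

4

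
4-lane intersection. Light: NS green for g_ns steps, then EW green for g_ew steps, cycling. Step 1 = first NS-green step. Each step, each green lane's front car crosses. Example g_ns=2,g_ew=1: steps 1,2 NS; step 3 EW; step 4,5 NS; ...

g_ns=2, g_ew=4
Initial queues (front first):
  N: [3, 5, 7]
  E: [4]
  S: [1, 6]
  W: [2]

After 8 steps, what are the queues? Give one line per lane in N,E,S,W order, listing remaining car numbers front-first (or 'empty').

Step 1 [NS]: N:car3-GO,E:wait,S:car1-GO,W:wait | queues: N=2 E=1 S=1 W=1
Step 2 [NS]: N:car5-GO,E:wait,S:car6-GO,W:wait | queues: N=1 E=1 S=0 W=1
Step 3 [EW]: N:wait,E:car4-GO,S:wait,W:car2-GO | queues: N=1 E=0 S=0 W=0
Step 4 [EW]: N:wait,E:empty,S:wait,W:empty | queues: N=1 E=0 S=0 W=0
Step 5 [EW]: N:wait,E:empty,S:wait,W:empty | queues: N=1 E=0 S=0 W=0
Step 6 [EW]: N:wait,E:empty,S:wait,W:empty | queues: N=1 E=0 S=0 W=0
Step 7 [NS]: N:car7-GO,E:wait,S:empty,W:wait | queues: N=0 E=0 S=0 W=0

N: empty
E: empty
S: empty
W: empty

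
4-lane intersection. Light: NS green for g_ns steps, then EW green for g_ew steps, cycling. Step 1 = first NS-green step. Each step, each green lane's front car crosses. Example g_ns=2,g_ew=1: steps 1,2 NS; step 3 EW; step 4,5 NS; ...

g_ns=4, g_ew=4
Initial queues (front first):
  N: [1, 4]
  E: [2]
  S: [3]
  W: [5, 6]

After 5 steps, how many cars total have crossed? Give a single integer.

Answer: 5

Derivation:
Step 1 [NS]: N:car1-GO,E:wait,S:car3-GO,W:wait | queues: N=1 E=1 S=0 W=2
Step 2 [NS]: N:car4-GO,E:wait,S:empty,W:wait | queues: N=0 E=1 S=0 W=2
Step 3 [NS]: N:empty,E:wait,S:empty,W:wait | queues: N=0 E=1 S=0 W=2
Step 4 [NS]: N:empty,E:wait,S:empty,W:wait | queues: N=0 E=1 S=0 W=2
Step 5 [EW]: N:wait,E:car2-GO,S:wait,W:car5-GO | queues: N=0 E=0 S=0 W=1
Cars crossed by step 5: 5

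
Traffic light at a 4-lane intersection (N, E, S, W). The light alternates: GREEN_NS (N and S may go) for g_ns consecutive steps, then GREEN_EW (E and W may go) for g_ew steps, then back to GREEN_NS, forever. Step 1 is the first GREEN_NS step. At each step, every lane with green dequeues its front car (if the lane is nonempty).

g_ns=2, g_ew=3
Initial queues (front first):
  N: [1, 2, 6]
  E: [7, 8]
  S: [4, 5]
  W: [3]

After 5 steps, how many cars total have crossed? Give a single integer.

Answer: 7

Derivation:
Step 1 [NS]: N:car1-GO,E:wait,S:car4-GO,W:wait | queues: N=2 E=2 S=1 W=1
Step 2 [NS]: N:car2-GO,E:wait,S:car5-GO,W:wait | queues: N=1 E=2 S=0 W=1
Step 3 [EW]: N:wait,E:car7-GO,S:wait,W:car3-GO | queues: N=1 E=1 S=0 W=0
Step 4 [EW]: N:wait,E:car8-GO,S:wait,W:empty | queues: N=1 E=0 S=0 W=0
Step 5 [EW]: N:wait,E:empty,S:wait,W:empty | queues: N=1 E=0 S=0 W=0
Cars crossed by step 5: 7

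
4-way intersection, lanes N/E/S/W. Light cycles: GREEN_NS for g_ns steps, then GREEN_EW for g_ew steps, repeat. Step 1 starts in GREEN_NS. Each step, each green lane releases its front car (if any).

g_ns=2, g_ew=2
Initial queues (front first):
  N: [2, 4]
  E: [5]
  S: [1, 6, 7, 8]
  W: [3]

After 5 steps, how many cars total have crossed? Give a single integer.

Answer: 7

Derivation:
Step 1 [NS]: N:car2-GO,E:wait,S:car1-GO,W:wait | queues: N=1 E=1 S=3 W=1
Step 2 [NS]: N:car4-GO,E:wait,S:car6-GO,W:wait | queues: N=0 E=1 S=2 W=1
Step 3 [EW]: N:wait,E:car5-GO,S:wait,W:car3-GO | queues: N=0 E=0 S=2 W=0
Step 4 [EW]: N:wait,E:empty,S:wait,W:empty | queues: N=0 E=0 S=2 W=0
Step 5 [NS]: N:empty,E:wait,S:car7-GO,W:wait | queues: N=0 E=0 S=1 W=0
Cars crossed by step 5: 7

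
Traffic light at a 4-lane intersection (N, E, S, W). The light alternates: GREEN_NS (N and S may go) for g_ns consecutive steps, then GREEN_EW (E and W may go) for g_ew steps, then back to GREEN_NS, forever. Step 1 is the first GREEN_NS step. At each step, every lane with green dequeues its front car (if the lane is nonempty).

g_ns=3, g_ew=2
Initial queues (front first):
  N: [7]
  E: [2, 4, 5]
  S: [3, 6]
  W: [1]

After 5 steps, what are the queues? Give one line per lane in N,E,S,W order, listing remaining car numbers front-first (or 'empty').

Step 1 [NS]: N:car7-GO,E:wait,S:car3-GO,W:wait | queues: N=0 E=3 S=1 W=1
Step 2 [NS]: N:empty,E:wait,S:car6-GO,W:wait | queues: N=0 E=3 S=0 W=1
Step 3 [NS]: N:empty,E:wait,S:empty,W:wait | queues: N=0 E=3 S=0 W=1
Step 4 [EW]: N:wait,E:car2-GO,S:wait,W:car1-GO | queues: N=0 E=2 S=0 W=0
Step 5 [EW]: N:wait,E:car4-GO,S:wait,W:empty | queues: N=0 E=1 S=0 W=0

N: empty
E: 5
S: empty
W: empty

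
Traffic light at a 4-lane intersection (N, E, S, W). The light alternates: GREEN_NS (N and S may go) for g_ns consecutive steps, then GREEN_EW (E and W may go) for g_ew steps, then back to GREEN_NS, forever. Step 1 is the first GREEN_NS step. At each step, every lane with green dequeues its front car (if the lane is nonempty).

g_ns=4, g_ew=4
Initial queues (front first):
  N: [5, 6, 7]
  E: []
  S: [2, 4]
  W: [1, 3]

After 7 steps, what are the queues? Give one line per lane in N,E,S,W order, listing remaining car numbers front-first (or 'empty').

Step 1 [NS]: N:car5-GO,E:wait,S:car2-GO,W:wait | queues: N=2 E=0 S=1 W=2
Step 2 [NS]: N:car6-GO,E:wait,S:car4-GO,W:wait | queues: N=1 E=0 S=0 W=2
Step 3 [NS]: N:car7-GO,E:wait,S:empty,W:wait | queues: N=0 E=0 S=0 W=2
Step 4 [NS]: N:empty,E:wait,S:empty,W:wait | queues: N=0 E=0 S=0 W=2
Step 5 [EW]: N:wait,E:empty,S:wait,W:car1-GO | queues: N=0 E=0 S=0 W=1
Step 6 [EW]: N:wait,E:empty,S:wait,W:car3-GO | queues: N=0 E=0 S=0 W=0

N: empty
E: empty
S: empty
W: empty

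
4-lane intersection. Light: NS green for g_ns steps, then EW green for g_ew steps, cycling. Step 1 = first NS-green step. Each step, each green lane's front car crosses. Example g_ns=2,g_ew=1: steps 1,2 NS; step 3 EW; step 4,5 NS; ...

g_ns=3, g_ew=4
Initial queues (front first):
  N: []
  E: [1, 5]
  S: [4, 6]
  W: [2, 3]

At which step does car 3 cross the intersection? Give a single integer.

Step 1 [NS]: N:empty,E:wait,S:car4-GO,W:wait | queues: N=0 E=2 S=1 W=2
Step 2 [NS]: N:empty,E:wait,S:car6-GO,W:wait | queues: N=0 E=2 S=0 W=2
Step 3 [NS]: N:empty,E:wait,S:empty,W:wait | queues: N=0 E=2 S=0 W=2
Step 4 [EW]: N:wait,E:car1-GO,S:wait,W:car2-GO | queues: N=0 E=1 S=0 W=1
Step 5 [EW]: N:wait,E:car5-GO,S:wait,W:car3-GO | queues: N=0 E=0 S=0 W=0
Car 3 crosses at step 5

5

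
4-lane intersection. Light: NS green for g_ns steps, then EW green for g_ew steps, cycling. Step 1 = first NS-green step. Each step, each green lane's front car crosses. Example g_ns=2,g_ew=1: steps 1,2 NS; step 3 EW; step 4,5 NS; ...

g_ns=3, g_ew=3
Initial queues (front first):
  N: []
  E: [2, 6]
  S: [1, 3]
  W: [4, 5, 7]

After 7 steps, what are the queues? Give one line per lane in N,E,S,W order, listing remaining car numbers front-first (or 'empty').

Step 1 [NS]: N:empty,E:wait,S:car1-GO,W:wait | queues: N=0 E=2 S=1 W=3
Step 2 [NS]: N:empty,E:wait,S:car3-GO,W:wait | queues: N=0 E=2 S=0 W=3
Step 3 [NS]: N:empty,E:wait,S:empty,W:wait | queues: N=0 E=2 S=0 W=3
Step 4 [EW]: N:wait,E:car2-GO,S:wait,W:car4-GO | queues: N=0 E=1 S=0 W=2
Step 5 [EW]: N:wait,E:car6-GO,S:wait,W:car5-GO | queues: N=0 E=0 S=0 W=1
Step 6 [EW]: N:wait,E:empty,S:wait,W:car7-GO | queues: N=0 E=0 S=0 W=0

N: empty
E: empty
S: empty
W: empty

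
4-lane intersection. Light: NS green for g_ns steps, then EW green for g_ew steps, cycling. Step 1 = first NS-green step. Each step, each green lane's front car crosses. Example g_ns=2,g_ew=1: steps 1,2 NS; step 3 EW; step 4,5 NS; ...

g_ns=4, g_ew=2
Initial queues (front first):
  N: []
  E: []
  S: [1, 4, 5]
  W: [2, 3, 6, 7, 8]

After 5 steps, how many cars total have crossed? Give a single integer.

Step 1 [NS]: N:empty,E:wait,S:car1-GO,W:wait | queues: N=0 E=0 S=2 W=5
Step 2 [NS]: N:empty,E:wait,S:car4-GO,W:wait | queues: N=0 E=0 S=1 W=5
Step 3 [NS]: N:empty,E:wait,S:car5-GO,W:wait | queues: N=0 E=0 S=0 W=5
Step 4 [NS]: N:empty,E:wait,S:empty,W:wait | queues: N=0 E=0 S=0 W=5
Step 5 [EW]: N:wait,E:empty,S:wait,W:car2-GO | queues: N=0 E=0 S=0 W=4
Cars crossed by step 5: 4

Answer: 4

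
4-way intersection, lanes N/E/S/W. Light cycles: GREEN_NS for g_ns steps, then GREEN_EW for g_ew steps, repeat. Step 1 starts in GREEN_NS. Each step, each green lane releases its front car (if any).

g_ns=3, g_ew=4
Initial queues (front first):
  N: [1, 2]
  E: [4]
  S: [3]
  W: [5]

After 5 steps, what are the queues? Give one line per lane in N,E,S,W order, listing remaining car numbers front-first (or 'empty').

Step 1 [NS]: N:car1-GO,E:wait,S:car3-GO,W:wait | queues: N=1 E=1 S=0 W=1
Step 2 [NS]: N:car2-GO,E:wait,S:empty,W:wait | queues: N=0 E=1 S=0 W=1
Step 3 [NS]: N:empty,E:wait,S:empty,W:wait | queues: N=0 E=1 S=0 W=1
Step 4 [EW]: N:wait,E:car4-GO,S:wait,W:car5-GO | queues: N=0 E=0 S=0 W=0

N: empty
E: empty
S: empty
W: empty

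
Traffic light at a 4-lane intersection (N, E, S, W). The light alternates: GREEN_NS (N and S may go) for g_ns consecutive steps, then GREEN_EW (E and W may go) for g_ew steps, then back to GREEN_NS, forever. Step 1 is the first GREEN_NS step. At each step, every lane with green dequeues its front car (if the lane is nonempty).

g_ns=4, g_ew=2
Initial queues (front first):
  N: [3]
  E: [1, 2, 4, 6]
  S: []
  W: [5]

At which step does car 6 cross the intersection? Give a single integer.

Step 1 [NS]: N:car3-GO,E:wait,S:empty,W:wait | queues: N=0 E=4 S=0 W=1
Step 2 [NS]: N:empty,E:wait,S:empty,W:wait | queues: N=0 E=4 S=0 W=1
Step 3 [NS]: N:empty,E:wait,S:empty,W:wait | queues: N=0 E=4 S=0 W=1
Step 4 [NS]: N:empty,E:wait,S:empty,W:wait | queues: N=0 E=4 S=0 W=1
Step 5 [EW]: N:wait,E:car1-GO,S:wait,W:car5-GO | queues: N=0 E=3 S=0 W=0
Step 6 [EW]: N:wait,E:car2-GO,S:wait,W:empty | queues: N=0 E=2 S=0 W=0
Step 7 [NS]: N:empty,E:wait,S:empty,W:wait | queues: N=0 E=2 S=0 W=0
Step 8 [NS]: N:empty,E:wait,S:empty,W:wait | queues: N=0 E=2 S=0 W=0
Step 9 [NS]: N:empty,E:wait,S:empty,W:wait | queues: N=0 E=2 S=0 W=0
Step 10 [NS]: N:empty,E:wait,S:empty,W:wait | queues: N=0 E=2 S=0 W=0
Step 11 [EW]: N:wait,E:car4-GO,S:wait,W:empty | queues: N=0 E=1 S=0 W=0
Step 12 [EW]: N:wait,E:car6-GO,S:wait,W:empty | queues: N=0 E=0 S=0 W=0
Car 6 crosses at step 12

12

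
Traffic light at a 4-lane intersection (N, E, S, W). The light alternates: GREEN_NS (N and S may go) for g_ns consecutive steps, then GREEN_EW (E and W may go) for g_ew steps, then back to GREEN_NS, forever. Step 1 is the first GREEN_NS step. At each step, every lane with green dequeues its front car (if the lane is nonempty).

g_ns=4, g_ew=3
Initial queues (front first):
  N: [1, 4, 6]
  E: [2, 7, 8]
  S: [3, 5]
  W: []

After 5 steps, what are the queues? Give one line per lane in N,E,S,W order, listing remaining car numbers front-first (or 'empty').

Step 1 [NS]: N:car1-GO,E:wait,S:car3-GO,W:wait | queues: N=2 E=3 S=1 W=0
Step 2 [NS]: N:car4-GO,E:wait,S:car5-GO,W:wait | queues: N=1 E=3 S=0 W=0
Step 3 [NS]: N:car6-GO,E:wait,S:empty,W:wait | queues: N=0 E=3 S=0 W=0
Step 4 [NS]: N:empty,E:wait,S:empty,W:wait | queues: N=0 E=3 S=0 W=0
Step 5 [EW]: N:wait,E:car2-GO,S:wait,W:empty | queues: N=0 E=2 S=0 W=0

N: empty
E: 7 8
S: empty
W: empty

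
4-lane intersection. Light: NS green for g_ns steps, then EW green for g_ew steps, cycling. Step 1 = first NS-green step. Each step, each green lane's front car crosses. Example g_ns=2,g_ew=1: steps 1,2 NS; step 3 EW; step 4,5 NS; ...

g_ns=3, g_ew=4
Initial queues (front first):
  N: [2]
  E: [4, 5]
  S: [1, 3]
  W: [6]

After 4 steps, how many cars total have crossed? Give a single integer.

Step 1 [NS]: N:car2-GO,E:wait,S:car1-GO,W:wait | queues: N=0 E=2 S=1 W=1
Step 2 [NS]: N:empty,E:wait,S:car3-GO,W:wait | queues: N=0 E=2 S=0 W=1
Step 3 [NS]: N:empty,E:wait,S:empty,W:wait | queues: N=0 E=2 S=0 W=1
Step 4 [EW]: N:wait,E:car4-GO,S:wait,W:car6-GO | queues: N=0 E=1 S=0 W=0
Cars crossed by step 4: 5

Answer: 5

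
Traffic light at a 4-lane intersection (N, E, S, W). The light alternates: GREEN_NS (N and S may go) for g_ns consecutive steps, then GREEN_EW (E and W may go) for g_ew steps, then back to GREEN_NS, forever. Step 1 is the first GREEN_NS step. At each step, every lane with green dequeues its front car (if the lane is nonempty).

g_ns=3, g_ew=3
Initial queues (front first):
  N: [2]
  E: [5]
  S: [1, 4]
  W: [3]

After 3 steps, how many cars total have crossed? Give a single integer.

Answer: 3

Derivation:
Step 1 [NS]: N:car2-GO,E:wait,S:car1-GO,W:wait | queues: N=0 E=1 S=1 W=1
Step 2 [NS]: N:empty,E:wait,S:car4-GO,W:wait | queues: N=0 E=1 S=0 W=1
Step 3 [NS]: N:empty,E:wait,S:empty,W:wait | queues: N=0 E=1 S=0 W=1
Cars crossed by step 3: 3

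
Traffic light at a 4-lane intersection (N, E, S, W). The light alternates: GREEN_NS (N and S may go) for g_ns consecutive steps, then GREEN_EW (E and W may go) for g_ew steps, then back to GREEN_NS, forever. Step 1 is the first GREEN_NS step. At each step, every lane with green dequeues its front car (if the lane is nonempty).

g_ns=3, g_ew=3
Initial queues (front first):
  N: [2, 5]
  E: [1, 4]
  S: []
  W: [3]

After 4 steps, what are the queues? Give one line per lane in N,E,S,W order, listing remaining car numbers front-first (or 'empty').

Step 1 [NS]: N:car2-GO,E:wait,S:empty,W:wait | queues: N=1 E=2 S=0 W=1
Step 2 [NS]: N:car5-GO,E:wait,S:empty,W:wait | queues: N=0 E=2 S=0 W=1
Step 3 [NS]: N:empty,E:wait,S:empty,W:wait | queues: N=0 E=2 S=0 W=1
Step 4 [EW]: N:wait,E:car1-GO,S:wait,W:car3-GO | queues: N=0 E=1 S=0 W=0

N: empty
E: 4
S: empty
W: empty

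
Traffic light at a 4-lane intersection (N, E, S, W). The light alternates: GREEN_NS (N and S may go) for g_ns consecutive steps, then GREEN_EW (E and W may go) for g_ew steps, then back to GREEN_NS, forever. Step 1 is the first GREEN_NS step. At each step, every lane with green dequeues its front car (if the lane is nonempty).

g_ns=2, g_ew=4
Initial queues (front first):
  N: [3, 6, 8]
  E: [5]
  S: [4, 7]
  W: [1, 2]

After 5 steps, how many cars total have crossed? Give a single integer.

Answer: 7

Derivation:
Step 1 [NS]: N:car3-GO,E:wait,S:car4-GO,W:wait | queues: N=2 E=1 S=1 W=2
Step 2 [NS]: N:car6-GO,E:wait,S:car7-GO,W:wait | queues: N=1 E=1 S=0 W=2
Step 3 [EW]: N:wait,E:car5-GO,S:wait,W:car1-GO | queues: N=1 E=0 S=0 W=1
Step 4 [EW]: N:wait,E:empty,S:wait,W:car2-GO | queues: N=1 E=0 S=0 W=0
Step 5 [EW]: N:wait,E:empty,S:wait,W:empty | queues: N=1 E=0 S=0 W=0
Cars crossed by step 5: 7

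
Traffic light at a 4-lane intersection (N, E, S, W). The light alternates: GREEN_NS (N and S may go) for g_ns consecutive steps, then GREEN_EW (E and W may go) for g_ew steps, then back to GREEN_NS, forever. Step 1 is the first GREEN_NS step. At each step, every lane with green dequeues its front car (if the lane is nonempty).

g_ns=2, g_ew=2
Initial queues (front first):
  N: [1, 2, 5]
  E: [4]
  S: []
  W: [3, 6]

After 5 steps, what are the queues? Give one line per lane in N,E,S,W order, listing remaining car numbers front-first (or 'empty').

Step 1 [NS]: N:car1-GO,E:wait,S:empty,W:wait | queues: N=2 E=1 S=0 W=2
Step 2 [NS]: N:car2-GO,E:wait,S:empty,W:wait | queues: N=1 E=1 S=0 W=2
Step 3 [EW]: N:wait,E:car4-GO,S:wait,W:car3-GO | queues: N=1 E=0 S=0 W=1
Step 4 [EW]: N:wait,E:empty,S:wait,W:car6-GO | queues: N=1 E=0 S=0 W=0
Step 5 [NS]: N:car5-GO,E:wait,S:empty,W:wait | queues: N=0 E=0 S=0 W=0

N: empty
E: empty
S: empty
W: empty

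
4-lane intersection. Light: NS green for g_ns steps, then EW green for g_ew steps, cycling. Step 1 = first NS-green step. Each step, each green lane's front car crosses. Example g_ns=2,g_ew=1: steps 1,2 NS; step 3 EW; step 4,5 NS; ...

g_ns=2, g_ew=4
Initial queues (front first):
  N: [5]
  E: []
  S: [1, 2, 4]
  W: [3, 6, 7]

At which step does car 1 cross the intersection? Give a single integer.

Step 1 [NS]: N:car5-GO,E:wait,S:car1-GO,W:wait | queues: N=0 E=0 S=2 W=3
Step 2 [NS]: N:empty,E:wait,S:car2-GO,W:wait | queues: N=0 E=0 S=1 W=3
Step 3 [EW]: N:wait,E:empty,S:wait,W:car3-GO | queues: N=0 E=0 S=1 W=2
Step 4 [EW]: N:wait,E:empty,S:wait,W:car6-GO | queues: N=0 E=0 S=1 W=1
Step 5 [EW]: N:wait,E:empty,S:wait,W:car7-GO | queues: N=0 E=0 S=1 W=0
Step 6 [EW]: N:wait,E:empty,S:wait,W:empty | queues: N=0 E=0 S=1 W=0
Step 7 [NS]: N:empty,E:wait,S:car4-GO,W:wait | queues: N=0 E=0 S=0 W=0
Car 1 crosses at step 1

1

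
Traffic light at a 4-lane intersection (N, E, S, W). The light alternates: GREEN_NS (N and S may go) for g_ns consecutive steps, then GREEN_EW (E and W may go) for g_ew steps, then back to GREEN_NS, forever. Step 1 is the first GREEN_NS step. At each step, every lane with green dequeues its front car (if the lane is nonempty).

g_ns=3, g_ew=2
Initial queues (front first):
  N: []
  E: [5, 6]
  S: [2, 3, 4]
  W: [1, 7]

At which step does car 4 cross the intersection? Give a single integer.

Step 1 [NS]: N:empty,E:wait,S:car2-GO,W:wait | queues: N=0 E=2 S=2 W=2
Step 2 [NS]: N:empty,E:wait,S:car3-GO,W:wait | queues: N=0 E=2 S=1 W=2
Step 3 [NS]: N:empty,E:wait,S:car4-GO,W:wait | queues: N=0 E=2 S=0 W=2
Step 4 [EW]: N:wait,E:car5-GO,S:wait,W:car1-GO | queues: N=0 E=1 S=0 W=1
Step 5 [EW]: N:wait,E:car6-GO,S:wait,W:car7-GO | queues: N=0 E=0 S=0 W=0
Car 4 crosses at step 3

3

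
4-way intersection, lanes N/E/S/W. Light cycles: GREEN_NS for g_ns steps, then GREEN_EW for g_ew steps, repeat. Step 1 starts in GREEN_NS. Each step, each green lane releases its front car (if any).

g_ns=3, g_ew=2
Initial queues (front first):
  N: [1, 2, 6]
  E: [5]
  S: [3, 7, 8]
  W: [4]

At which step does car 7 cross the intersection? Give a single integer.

Step 1 [NS]: N:car1-GO,E:wait,S:car3-GO,W:wait | queues: N=2 E=1 S=2 W=1
Step 2 [NS]: N:car2-GO,E:wait,S:car7-GO,W:wait | queues: N=1 E=1 S=1 W=1
Step 3 [NS]: N:car6-GO,E:wait,S:car8-GO,W:wait | queues: N=0 E=1 S=0 W=1
Step 4 [EW]: N:wait,E:car5-GO,S:wait,W:car4-GO | queues: N=0 E=0 S=0 W=0
Car 7 crosses at step 2

2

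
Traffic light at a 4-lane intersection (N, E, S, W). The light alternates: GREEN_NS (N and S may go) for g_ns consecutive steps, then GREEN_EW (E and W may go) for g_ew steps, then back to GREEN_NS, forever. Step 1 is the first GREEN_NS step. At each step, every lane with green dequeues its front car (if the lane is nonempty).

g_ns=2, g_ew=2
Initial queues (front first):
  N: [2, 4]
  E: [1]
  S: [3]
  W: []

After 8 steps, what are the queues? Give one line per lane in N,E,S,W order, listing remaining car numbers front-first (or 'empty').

Step 1 [NS]: N:car2-GO,E:wait,S:car3-GO,W:wait | queues: N=1 E=1 S=0 W=0
Step 2 [NS]: N:car4-GO,E:wait,S:empty,W:wait | queues: N=0 E=1 S=0 W=0
Step 3 [EW]: N:wait,E:car1-GO,S:wait,W:empty | queues: N=0 E=0 S=0 W=0

N: empty
E: empty
S: empty
W: empty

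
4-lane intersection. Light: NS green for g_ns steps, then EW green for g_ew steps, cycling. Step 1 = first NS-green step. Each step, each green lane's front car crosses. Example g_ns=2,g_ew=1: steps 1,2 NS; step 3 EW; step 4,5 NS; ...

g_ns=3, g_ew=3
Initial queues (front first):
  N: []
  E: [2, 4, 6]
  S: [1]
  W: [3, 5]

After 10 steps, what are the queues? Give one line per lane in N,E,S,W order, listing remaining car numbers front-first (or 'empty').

Step 1 [NS]: N:empty,E:wait,S:car1-GO,W:wait | queues: N=0 E=3 S=0 W=2
Step 2 [NS]: N:empty,E:wait,S:empty,W:wait | queues: N=0 E=3 S=0 W=2
Step 3 [NS]: N:empty,E:wait,S:empty,W:wait | queues: N=0 E=3 S=0 W=2
Step 4 [EW]: N:wait,E:car2-GO,S:wait,W:car3-GO | queues: N=0 E=2 S=0 W=1
Step 5 [EW]: N:wait,E:car4-GO,S:wait,W:car5-GO | queues: N=0 E=1 S=0 W=0
Step 6 [EW]: N:wait,E:car6-GO,S:wait,W:empty | queues: N=0 E=0 S=0 W=0

N: empty
E: empty
S: empty
W: empty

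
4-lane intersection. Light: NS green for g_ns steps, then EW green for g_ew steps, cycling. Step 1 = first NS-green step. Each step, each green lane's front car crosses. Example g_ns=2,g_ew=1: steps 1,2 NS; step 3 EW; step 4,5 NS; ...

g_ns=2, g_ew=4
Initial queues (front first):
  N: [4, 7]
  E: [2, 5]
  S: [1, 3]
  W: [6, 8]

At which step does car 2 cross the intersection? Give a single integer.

Step 1 [NS]: N:car4-GO,E:wait,S:car1-GO,W:wait | queues: N=1 E=2 S=1 W=2
Step 2 [NS]: N:car7-GO,E:wait,S:car3-GO,W:wait | queues: N=0 E=2 S=0 W=2
Step 3 [EW]: N:wait,E:car2-GO,S:wait,W:car6-GO | queues: N=0 E=1 S=0 W=1
Step 4 [EW]: N:wait,E:car5-GO,S:wait,W:car8-GO | queues: N=0 E=0 S=0 W=0
Car 2 crosses at step 3

3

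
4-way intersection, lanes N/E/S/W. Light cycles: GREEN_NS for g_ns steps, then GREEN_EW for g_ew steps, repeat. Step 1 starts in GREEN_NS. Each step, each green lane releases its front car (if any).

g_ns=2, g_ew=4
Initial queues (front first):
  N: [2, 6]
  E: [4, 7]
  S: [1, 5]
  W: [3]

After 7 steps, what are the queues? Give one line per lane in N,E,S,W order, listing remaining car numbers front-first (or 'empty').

Step 1 [NS]: N:car2-GO,E:wait,S:car1-GO,W:wait | queues: N=1 E=2 S=1 W=1
Step 2 [NS]: N:car6-GO,E:wait,S:car5-GO,W:wait | queues: N=0 E=2 S=0 W=1
Step 3 [EW]: N:wait,E:car4-GO,S:wait,W:car3-GO | queues: N=0 E=1 S=0 W=0
Step 4 [EW]: N:wait,E:car7-GO,S:wait,W:empty | queues: N=0 E=0 S=0 W=0

N: empty
E: empty
S: empty
W: empty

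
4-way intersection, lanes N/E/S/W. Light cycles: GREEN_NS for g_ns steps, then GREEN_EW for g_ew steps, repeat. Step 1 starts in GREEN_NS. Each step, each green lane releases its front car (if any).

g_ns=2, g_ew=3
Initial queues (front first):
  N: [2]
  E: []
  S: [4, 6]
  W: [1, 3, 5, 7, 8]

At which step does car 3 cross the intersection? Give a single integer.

Step 1 [NS]: N:car2-GO,E:wait,S:car4-GO,W:wait | queues: N=0 E=0 S=1 W=5
Step 2 [NS]: N:empty,E:wait,S:car6-GO,W:wait | queues: N=0 E=0 S=0 W=5
Step 3 [EW]: N:wait,E:empty,S:wait,W:car1-GO | queues: N=0 E=0 S=0 W=4
Step 4 [EW]: N:wait,E:empty,S:wait,W:car3-GO | queues: N=0 E=0 S=0 W=3
Step 5 [EW]: N:wait,E:empty,S:wait,W:car5-GO | queues: N=0 E=0 S=0 W=2
Step 6 [NS]: N:empty,E:wait,S:empty,W:wait | queues: N=0 E=0 S=0 W=2
Step 7 [NS]: N:empty,E:wait,S:empty,W:wait | queues: N=0 E=0 S=0 W=2
Step 8 [EW]: N:wait,E:empty,S:wait,W:car7-GO | queues: N=0 E=0 S=0 W=1
Step 9 [EW]: N:wait,E:empty,S:wait,W:car8-GO | queues: N=0 E=0 S=0 W=0
Car 3 crosses at step 4

4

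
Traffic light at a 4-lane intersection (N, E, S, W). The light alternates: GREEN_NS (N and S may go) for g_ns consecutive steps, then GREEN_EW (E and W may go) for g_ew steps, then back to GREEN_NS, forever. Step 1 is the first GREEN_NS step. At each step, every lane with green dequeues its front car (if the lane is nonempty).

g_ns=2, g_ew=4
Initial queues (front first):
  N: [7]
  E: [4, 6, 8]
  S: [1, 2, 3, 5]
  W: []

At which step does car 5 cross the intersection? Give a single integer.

Step 1 [NS]: N:car7-GO,E:wait,S:car1-GO,W:wait | queues: N=0 E=3 S=3 W=0
Step 2 [NS]: N:empty,E:wait,S:car2-GO,W:wait | queues: N=0 E=3 S=2 W=0
Step 3 [EW]: N:wait,E:car4-GO,S:wait,W:empty | queues: N=0 E=2 S=2 W=0
Step 4 [EW]: N:wait,E:car6-GO,S:wait,W:empty | queues: N=0 E=1 S=2 W=0
Step 5 [EW]: N:wait,E:car8-GO,S:wait,W:empty | queues: N=0 E=0 S=2 W=0
Step 6 [EW]: N:wait,E:empty,S:wait,W:empty | queues: N=0 E=0 S=2 W=0
Step 7 [NS]: N:empty,E:wait,S:car3-GO,W:wait | queues: N=0 E=0 S=1 W=0
Step 8 [NS]: N:empty,E:wait,S:car5-GO,W:wait | queues: N=0 E=0 S=0 W=0
Car 5 crosses at step 8

8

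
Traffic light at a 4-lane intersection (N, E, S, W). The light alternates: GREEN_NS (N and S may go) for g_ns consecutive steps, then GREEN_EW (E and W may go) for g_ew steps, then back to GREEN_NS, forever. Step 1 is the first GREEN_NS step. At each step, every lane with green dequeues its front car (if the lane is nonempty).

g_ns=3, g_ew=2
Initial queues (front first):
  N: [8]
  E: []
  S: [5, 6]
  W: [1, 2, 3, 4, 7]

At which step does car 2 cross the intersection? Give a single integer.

Step 1 [NS]: N:car8-GO,E:wait,S:car5-GO,W:wait | queues: N=0 E=0 S=1 W=5
Step 2 [NS]: N:empty,E:wait,S:car6-GO,W:wait | queues: N=0 E=0 S=0 W=5
Step 3 [NS]: N:empty,E:wait,S:empty,W:wait | queues: N=0 E=0 S=0 W=5
Step 4 [EW]: N:wait,E:empty,S:wait,W:car1-GO | queues: N=0 E=0 S=0 W=4
Step 5 [EW]: N:wait,E:empty,S:wait,W:car2-GO | queues: N=0 E=0 S=0 W=3
Step 6 [NS]: N:empty,E:wait,S:empty,W:wait | queues: N=0 E=0 S=0 W=3
Step 7 [NS]: N:empty,E:wait,S:empty,W:wait | queues: N=0 E=0 S=0 W=3
Step 8 [NS]: N:empty,E:wait,S:empty,W:wait | queues: N=0 E=0 S=0 W=3
Step 9 [EW]: N:wait,E:empty,S:wait,W:car3-GO | queues: N=0 E=0 S=0 W=2
Step 10 [EW]: N:wait,E:empty,S:wait,W:car4-GO | queues: N=0 E=0 S=0 W=1
Step 11 [NS]: N:empty,E:wait,S:empty,W:wait | queues: N=0 E=0 S=0 W=1
Step 12 [NS]: N:empty,E:wait,S:empty,W:wait | queues: N=0 E=0 S=0 W=1
Step 13 [NS]: N:empty,E:wait,S:empty,W:wait | queues: N=0 E=0 S=0 W=1
Step 14 [EW]: N:wait,E:empty,S:wait,W:car7-GO | queues: N=0 E=0 S=0 W=0
Car 2 crosses at step 5

5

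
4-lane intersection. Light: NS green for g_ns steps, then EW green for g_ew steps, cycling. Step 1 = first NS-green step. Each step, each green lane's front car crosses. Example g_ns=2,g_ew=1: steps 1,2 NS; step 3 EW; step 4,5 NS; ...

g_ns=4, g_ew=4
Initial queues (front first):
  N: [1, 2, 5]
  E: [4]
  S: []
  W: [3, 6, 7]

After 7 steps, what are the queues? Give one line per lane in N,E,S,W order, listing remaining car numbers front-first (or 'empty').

Step 1 [NS]: N:car1-GO,E:wait,S:empty,W:wait | queues: N=2 E=1 S=0 W=3
Step 2 [NS]: N:car2-GO,E:wait,S:empty,W:wait | queues: N=1 E=1 S=0 W=3
Step 3 [NS]: N:car5-GO,E:wait,S:empty,W:wait | queues: N=0 E=1 S=0 W=3
Step 4 [NS]: N:empty,E:wait,S:empty,W:wait | queues: N=0 E=1 S=0 W=3
Step 5 [EW]: N:wait,E:car4-GO,S:wait,W:car3-GO | queues: N=0 E=0 S=0 W=2
Step 6 [EW]: N:wait,E:empty,S:wait,W:car6-GO | queues: N=0 E=0 S=0 W=1
Step 7 [EW]: N:wait,E:empty,S:wait,W:car7-GO | queues: N=0 E=0 S=0 W=0

N: empty
E: empty
S: empty
W: empty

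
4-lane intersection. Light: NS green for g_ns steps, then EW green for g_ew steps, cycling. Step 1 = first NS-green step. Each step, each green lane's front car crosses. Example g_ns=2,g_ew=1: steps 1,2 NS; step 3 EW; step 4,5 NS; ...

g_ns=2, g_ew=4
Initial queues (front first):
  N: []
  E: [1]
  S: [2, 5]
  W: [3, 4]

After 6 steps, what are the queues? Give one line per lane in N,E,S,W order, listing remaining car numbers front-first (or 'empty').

Step 1 [NS]: N:empty,E:wait,S:car2-GO,W:wait | queues: N=0 E=1 S=1 W=2
Step 2 [NS]: N:empty,E:wait,S:car5-GO,W:wait | queues: N=0 E=1 S=0 W=2
Step 3 [EW]: N:wait,E:car1-GO,S:wait,W:car3-GO | queues: N=0 E=0 S=0 W=1
Step 4 [EW]: N:wait,E:empty,S:wait,W:car4-GO | queues: N=0 E=0 S=0 W=0

N: empty
E: empty
S: empty
W: empty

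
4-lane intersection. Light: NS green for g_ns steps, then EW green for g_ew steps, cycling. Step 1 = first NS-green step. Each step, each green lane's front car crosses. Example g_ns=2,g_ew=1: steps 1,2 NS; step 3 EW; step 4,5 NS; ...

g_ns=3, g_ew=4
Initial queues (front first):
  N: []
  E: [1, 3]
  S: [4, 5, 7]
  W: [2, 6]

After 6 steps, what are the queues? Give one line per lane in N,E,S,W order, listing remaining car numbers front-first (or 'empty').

Step 1 [NS]: N:empty,E:wait,S:car4-GO,W:wait | queues: N=0 E=2 S=2 W=2
Step 2 [NS]: N:empty,E:wait,S:car5-GO,W:wait | queues: N=0 E=2 S=1 W=2
Step 3 [NS]: N:empty,E:wait,S:car7-GO,W:wait | queues: N=0 E=2 S=0 W=2
Step 4 [EW]: N:wait,E:car1-GO,S:wait,W:car2-GO | queues: N=0 E=1 S=0 W=1
Step 5 [EW]: N:wait,E:car3-GO,S:wait,W:car6-GO | queues: N=0 E=0 S=0 W=0

N: empty
E: empty
S: empty
W: empty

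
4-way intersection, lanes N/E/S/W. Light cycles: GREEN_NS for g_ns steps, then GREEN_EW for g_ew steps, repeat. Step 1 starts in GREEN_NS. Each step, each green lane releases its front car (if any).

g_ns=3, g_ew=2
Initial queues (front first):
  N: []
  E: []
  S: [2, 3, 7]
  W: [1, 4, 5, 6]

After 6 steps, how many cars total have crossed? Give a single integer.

Step 1 [NS]: N:empty,E:wait,S:car2-GO,W:wait | queues: N=0 E=0 S=2 W=4
Step 2 [NS]: N:empty,E:wait,S:car3-GO,W:wait | queues: N=0 E=0 S=1 W=4
Step 3 [NS]: N:empty,E:wait,S:car7-GO,W:wait | queues: N=0 E=0 S=0 W=4
Step 4 [EW]: N:wait,E:empty,S:wait,W:car1-GO | queues: N=0 E=0 S=0 W=3
Step 5 [EW]: N:wait,E:empty,S:wait,W:car4-GO | queues: N=0 E=0 S=0 W=2
Step 6 [NS]: N:empty,E:wait,S:empty,W:wait | queues: N=0 E=0 S=0 W=2
Cars crossed by step 6: 5

Answer: 5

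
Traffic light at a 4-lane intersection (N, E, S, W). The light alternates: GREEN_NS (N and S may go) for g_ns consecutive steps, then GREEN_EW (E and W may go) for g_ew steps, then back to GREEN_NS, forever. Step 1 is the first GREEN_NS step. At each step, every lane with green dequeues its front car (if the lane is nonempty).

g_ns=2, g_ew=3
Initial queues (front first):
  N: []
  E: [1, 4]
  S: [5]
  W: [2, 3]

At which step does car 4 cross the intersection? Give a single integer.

Step 1 [NS]: N:empty,E:wait,S:car5-GO,W:wait | queues: N=0 E=2 S=0 W=2
Step 2 [NS]: N:empty,E:wait,S:empty,W:wait | queues: N=0 E=2 S=0 W=2
Step 3 [EW]: N:wait,E:car1-GO,S:wait,W:car2-GO | queues: N=0 E=1 S=0 W=1
Step 4 [EW]: N:wait,E:car4-GO,S:wait,W:car3-GO | queues: N=0 E=0 S=0 W=0
Car 4 crosses at step 4

4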